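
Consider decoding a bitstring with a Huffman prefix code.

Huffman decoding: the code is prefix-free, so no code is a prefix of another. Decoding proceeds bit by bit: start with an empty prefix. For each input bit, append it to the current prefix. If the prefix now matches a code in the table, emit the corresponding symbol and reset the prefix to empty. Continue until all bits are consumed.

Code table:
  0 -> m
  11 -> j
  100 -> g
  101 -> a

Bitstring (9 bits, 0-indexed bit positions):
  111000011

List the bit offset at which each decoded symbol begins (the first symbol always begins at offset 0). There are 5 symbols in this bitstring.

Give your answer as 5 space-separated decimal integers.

Answer: 0 2 5 6 7

Derivation:
Bit 0: prefix='1' (no match yet)
Bit 1: prefix='11' -> emit 'j', reset
Bit 2: prefix='1' (no match yet)
Bit 3: prefix='10' (no match yet)
Bit 4: prefix='100' -> emit 'g', reset
Bit 5: prefix='0' -> emit 'm', reset
Bit 6: prefix='0' -> emit 'm', reset
Bit 7: prefix='1' (no match yet)
Bit 8: prefix='11' -> emit 'j', reset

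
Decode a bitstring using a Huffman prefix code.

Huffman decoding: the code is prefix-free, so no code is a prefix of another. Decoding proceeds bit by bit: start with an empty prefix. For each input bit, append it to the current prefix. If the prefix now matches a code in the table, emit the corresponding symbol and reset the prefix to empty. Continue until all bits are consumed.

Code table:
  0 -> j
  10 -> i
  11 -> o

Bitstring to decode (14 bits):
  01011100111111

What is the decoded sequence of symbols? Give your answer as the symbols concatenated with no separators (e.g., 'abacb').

Bit 0: prefix='0' -> emit 'j', reset
Bit 1: prefix='1' (no match yet)
Bit 2: prefix='10' -> emit 'i', reset
Bit 3: prefix='1' (no match yet)
Bit 4: prefix='11' -> emit 'o', reset
Bit 5: prefix='1' (no match yet)
Bit 6: prefix='10' -> emit 'i', reset
Bit 7: prefix='0' -> emit 'j', reset
Bit 8: prefix='1' (no match yet)
Bit 9: prefix='11' -> emit 'o', reset
Bit 10: prefix='1' (no match yet)
Bit 11: prefix='11' -> emit 'o', reset
Bit 12: prefix='1' (no match yet)
Bit 13: prefix='11' -> emit 'o', reset

Answer: jioijooo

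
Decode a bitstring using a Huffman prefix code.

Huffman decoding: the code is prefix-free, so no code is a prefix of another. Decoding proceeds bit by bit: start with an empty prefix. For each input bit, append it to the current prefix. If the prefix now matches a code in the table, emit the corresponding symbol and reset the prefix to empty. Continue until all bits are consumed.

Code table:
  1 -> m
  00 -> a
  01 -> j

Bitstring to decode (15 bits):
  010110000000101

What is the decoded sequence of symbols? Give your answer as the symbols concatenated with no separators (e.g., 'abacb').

Answer: jjmaaajj

Derivation:
Bit 0: prefix='0' (no match yet)
Bit 1: prefix='01' -> emit 'j', reset
Bit 2: prefix='0' (no match yet)
Bit 3: prefix='01' -> emit 'j', reset
Bit 4: prefix='1' -> emit 'm', reset
Bit 5: prefix='0' (no match yet)
Bit 6: prefix='00' -> emit 'a', reset
Bit 7: prefix='0' (no match yet)
Bit 8: prefix='00' -> emit 'a', reset
Bit 9: prefix='0' (no match yet)
Bit 10: prefix='00' -> emit 'a', reset
Bit 11: prefix='0' (no match yet)
Bit 12: prefix='01' -> emit 'j', reset
Bit 13: prefix='0' (no match yet)
Bit 14: prefix='01' -> emit 'j', reset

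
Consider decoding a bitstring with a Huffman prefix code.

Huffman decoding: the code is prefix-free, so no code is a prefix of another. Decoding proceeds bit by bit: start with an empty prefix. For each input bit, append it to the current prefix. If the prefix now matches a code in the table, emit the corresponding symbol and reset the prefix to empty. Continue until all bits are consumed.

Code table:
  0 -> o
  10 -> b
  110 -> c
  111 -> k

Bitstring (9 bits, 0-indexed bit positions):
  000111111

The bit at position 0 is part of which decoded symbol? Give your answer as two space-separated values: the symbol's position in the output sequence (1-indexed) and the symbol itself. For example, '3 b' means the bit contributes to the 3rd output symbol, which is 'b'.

Answer: 1 o

Derivation:
Bit 0: prefix='0' -> emit 'o', reset
Bit 1: prefix='0' -> emit 'o', reset
Bit 2: prefix='0' -> emit 'o', reset
Bit 3: prefix='1' (no match yet)
Bit 4: prefix='11' (no match yet)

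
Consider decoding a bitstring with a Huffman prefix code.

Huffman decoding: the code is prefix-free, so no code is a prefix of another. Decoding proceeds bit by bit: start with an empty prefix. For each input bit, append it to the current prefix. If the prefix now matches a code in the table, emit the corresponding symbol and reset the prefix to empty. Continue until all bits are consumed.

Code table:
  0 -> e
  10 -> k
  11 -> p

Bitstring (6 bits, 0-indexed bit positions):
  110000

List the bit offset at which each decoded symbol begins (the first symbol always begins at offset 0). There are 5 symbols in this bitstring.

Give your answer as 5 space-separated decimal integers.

Bit 0: prefix='1' (no match yet)
Bit 1: prefix='11' -> emit 'p', reset
Bit 2: prefix='0' -> emit 'e', reset
Bit 3: prefix='0' -> emit 'e', reset
Bit 4: prefix='0' -> emit 'e', reset
Bit 5: prefix='0' -> emit 'e', reset

Answer: 0 2 3 4 5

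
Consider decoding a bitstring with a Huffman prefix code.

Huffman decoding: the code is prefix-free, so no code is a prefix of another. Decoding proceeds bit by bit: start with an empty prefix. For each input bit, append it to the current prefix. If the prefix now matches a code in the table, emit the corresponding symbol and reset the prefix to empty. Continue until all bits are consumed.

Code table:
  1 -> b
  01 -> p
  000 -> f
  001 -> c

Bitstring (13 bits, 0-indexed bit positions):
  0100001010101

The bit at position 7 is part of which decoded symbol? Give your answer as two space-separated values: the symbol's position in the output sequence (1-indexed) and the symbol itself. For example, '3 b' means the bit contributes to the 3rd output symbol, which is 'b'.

Answer: 4 p

Derivation:
Bit 0: prefix='0' (no match yet)
Bit 1: prefix='01' -> emit 'p', reset
Bit 2: prefix='0' (no match yet)
Bit 3: prefix='00' (no match yet)
Bit 4: prefix='000' -> emit 'f', reset
Bit 5: prefix='0' (no match yet)
Bit 6: prefix='01' -> emit 'p', reset
Bit 7: prefix='0' (no match yet)
Bit 8: prefix='01' -> emit 'p', reset
Bit 9: prefix='0' (no match yet)
Bit 10: prefix='01' -> emit 'p', reset
Bit 11: prefix='0' (no match yet)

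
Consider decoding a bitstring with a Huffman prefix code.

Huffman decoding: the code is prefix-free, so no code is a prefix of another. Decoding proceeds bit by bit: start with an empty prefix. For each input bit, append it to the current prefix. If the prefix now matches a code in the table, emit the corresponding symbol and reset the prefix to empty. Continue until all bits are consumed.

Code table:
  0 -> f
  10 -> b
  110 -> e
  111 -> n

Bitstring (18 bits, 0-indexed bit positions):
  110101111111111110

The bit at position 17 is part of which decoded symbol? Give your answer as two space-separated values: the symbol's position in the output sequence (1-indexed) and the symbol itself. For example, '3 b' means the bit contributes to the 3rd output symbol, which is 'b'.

Bit 0: prefix='1' (no match yet)
Bit 1: prefix='11' (no match yet)
Bit 2: prefix='110' -> emit 'e', reset
Bit 3: prefix='1' (no match yet)
Bit 4: prefix='10' -> emit 'b', reset
Bit 5: prefix='1' (no match yet)
Bit 6: prefix='11' (no match yet)
Bit 7: prefix='111' -> emit 'n', reset
Bit 8: prefix='1' (no match yet)
Bit 9: prefix='11' (no match yet)
Bit 10: prefix='111' -> emit 'n', reset
Bit 11: prefix='1' (no match yet)
Bit 12: prefix='11' (no match yet)
Bit 13: prefix='111' -> emit 'n', reset
Bit 14: prefix='1' (no match yet)
Bit 15: prefix='11' (no match yet)
Bit 16: prefix='111' -> emit 'n', reset
Bit 17: prefix='0' -> emit 'f', reset

Answer: 7 f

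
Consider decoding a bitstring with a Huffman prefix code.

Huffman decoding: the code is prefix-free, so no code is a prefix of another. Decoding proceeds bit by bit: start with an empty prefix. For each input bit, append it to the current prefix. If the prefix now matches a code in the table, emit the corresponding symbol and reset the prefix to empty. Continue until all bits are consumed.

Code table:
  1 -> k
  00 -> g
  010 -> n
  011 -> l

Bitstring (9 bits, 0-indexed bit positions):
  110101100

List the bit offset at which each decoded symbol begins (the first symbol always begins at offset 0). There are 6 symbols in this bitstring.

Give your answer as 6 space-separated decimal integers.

Bit 0: prefix='1' -> emit 'k', reset
Bit 1: prefix='1' -> emit 'k', reset
Bit 2: prefix='0' (no match yet)
Bit 3: prefix='01' (no match yet)
Bit 4: prefix='010' -> emit 'n', reset
Bit 5: prefix='1' -> emit 'k', reset
Bit 6: prefix='1' -> emit 'k', reset
Bit 7: prefix='0' (no match yet)
Bit 8: prefix='00' -> emit 'g', reset

Answer: 0 1 2 5 6 7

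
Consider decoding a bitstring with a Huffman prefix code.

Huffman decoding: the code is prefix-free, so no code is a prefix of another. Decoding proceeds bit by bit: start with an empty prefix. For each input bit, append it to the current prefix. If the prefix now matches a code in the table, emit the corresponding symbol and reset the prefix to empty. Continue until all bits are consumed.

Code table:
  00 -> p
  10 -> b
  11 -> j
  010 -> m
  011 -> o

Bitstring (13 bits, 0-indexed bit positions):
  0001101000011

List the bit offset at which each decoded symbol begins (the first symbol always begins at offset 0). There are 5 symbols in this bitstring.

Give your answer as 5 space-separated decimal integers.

Answer: 0 2 5 8 10

Derivation:
Bit 0: prefix='0' (no match yet)
Bit 1: prefix='00' -> emit 'p', reset
Bit 2: prefix='0' (no match yet)
Bit 3: prefix='01' (no match yet)
Bit 4: prefix='011' -> emit 'o', reset
Bit 5: prefix='0' (no match yet)
Bit 6: prefix='01' (no match yet)
Bit 7: prefix='010' -> emit 'm', reset
Bit 8: prefix='0' (no match yet)
Bit 9: prefix='00' -> emit 'p', reset
Bit 10: prefix='0' (no match yet)
Bit 11: prefix='01' (no match yet)
Bit 12: prefix='011' -> emit 'o', reset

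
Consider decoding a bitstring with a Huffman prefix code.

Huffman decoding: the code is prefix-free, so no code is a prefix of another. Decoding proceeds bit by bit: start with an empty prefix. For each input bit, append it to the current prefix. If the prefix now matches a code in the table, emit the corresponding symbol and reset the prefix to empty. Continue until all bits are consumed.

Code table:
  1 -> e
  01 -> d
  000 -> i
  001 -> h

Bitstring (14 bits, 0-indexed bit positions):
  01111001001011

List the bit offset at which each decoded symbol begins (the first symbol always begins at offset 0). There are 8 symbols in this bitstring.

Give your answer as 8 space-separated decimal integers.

Bit 0: prefix='0' (no match yet)
Bit 1: prefix='01' -> emit 'd', reset
Bit 2: prefix='1' -> emit 'e', reset
Bit 3: prefix='1' -> emit 'e', reset
Bit 4: prefix='1' -> emit 'e', reset
Bit 5: prefix='0' (no match yet)
Bit 6: prefix='00' (no match yet)
Bit 7: prefix='001' -> emit 'h', reset
Bit 8: prefix='0' (no match yet)
Bit 9: prefix='00' (no match yet)
Bit 10: prefix='001' -> emit 'h', reset
Bit 11: prefix='0' (no match yet)
Bit 12: prefix='01' -> emit 'd', reset
Bit 13: prefix='1' -> emit 'e', reset

Answer: 0 2 3 4 5 8 11 13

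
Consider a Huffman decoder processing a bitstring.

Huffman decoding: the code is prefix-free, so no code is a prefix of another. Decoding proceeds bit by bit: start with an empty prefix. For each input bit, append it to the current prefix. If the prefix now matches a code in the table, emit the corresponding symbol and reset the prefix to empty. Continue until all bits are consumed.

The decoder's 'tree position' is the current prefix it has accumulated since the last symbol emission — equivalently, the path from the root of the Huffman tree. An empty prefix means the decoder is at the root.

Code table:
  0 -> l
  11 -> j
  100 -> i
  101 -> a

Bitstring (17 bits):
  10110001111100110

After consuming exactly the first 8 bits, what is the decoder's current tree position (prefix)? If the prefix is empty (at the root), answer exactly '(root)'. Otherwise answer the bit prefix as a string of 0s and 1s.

Bit 0: prefix='1' (no match yet)
Bit 1: prefix='10' (no match yet)
Bit 2: prefix='101' -> emit 'a', reset
Bit 3: prefix='1' (no match yet)
Bit 4: prefix='10' (no match yet)
Bit 5: prefix='100' -> emit 'i', reset
Bit 6: prefix='0' -> emit 'l', reset
Bit 7: prefix='1' (no match yet)

Answer: 1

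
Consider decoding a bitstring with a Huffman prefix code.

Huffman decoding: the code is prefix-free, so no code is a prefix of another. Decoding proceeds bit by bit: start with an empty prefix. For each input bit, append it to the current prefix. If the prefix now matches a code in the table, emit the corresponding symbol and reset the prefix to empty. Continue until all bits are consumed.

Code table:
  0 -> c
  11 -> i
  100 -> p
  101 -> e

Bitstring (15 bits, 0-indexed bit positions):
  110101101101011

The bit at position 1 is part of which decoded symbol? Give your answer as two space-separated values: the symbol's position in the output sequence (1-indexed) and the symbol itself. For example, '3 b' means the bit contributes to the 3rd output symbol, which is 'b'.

Bit 0: prefix='1' (no match yet)
Bit 1: prefix='11' -> emit 'i', reset
Bit 2: prefix='0' -> emit 'c', reset
Bit 3: prefix='1' (no match yet)
Bit 4: prefix='10' (no match yet)
Bit 5: prefix='101' -> emit 'e', reset

Answer: 1 i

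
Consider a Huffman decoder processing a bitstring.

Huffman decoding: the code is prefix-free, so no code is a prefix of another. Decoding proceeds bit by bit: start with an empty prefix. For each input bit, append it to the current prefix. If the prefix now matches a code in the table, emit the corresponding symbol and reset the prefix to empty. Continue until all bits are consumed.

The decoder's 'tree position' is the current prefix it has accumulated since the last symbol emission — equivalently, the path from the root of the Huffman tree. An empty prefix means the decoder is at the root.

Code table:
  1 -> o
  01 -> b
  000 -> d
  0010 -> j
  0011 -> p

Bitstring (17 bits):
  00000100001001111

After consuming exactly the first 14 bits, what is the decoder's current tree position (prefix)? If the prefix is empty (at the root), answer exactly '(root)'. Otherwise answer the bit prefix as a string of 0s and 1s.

Bit 0: prefix='0' (no match yet)
Bit 1: prefix='00' (no match yet)
Bit 2: prefix='000' -> emit 'd', reset
Bit 3: prefix='0' (no match yet)
Bit 4: prefix='00' (no match yet)
Bit 5: prefix='001' (no match yet)
Bit 6: prefix='0010' -> emit 'j', reset
Bit 7: prefix='0' (no match yet)
Bit 8: prefix='00' (no match yet)
Bit 9: prefix='000' -> emit 'd', reset
Bit 10: prefix='1' -> emit 'o', reset
Bit 11: prefix='0' (no match yet)
Bit 12: prefix='00' (no match yet)
Bit 13: prefix='001' (no match yet)

Answer: 001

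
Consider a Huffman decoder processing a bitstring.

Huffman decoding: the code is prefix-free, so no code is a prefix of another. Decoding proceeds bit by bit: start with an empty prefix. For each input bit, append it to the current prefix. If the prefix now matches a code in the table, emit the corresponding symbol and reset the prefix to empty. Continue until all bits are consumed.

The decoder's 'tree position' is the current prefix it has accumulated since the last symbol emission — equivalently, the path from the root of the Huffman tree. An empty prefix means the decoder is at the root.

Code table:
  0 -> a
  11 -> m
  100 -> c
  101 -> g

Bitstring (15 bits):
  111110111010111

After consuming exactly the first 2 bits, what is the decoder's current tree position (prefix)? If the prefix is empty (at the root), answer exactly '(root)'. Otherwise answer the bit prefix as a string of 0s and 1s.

Bit 0: prefix='1' (no match yet)
Bit 1: prefix='11' -> emit 'm', reset

Answer: (root)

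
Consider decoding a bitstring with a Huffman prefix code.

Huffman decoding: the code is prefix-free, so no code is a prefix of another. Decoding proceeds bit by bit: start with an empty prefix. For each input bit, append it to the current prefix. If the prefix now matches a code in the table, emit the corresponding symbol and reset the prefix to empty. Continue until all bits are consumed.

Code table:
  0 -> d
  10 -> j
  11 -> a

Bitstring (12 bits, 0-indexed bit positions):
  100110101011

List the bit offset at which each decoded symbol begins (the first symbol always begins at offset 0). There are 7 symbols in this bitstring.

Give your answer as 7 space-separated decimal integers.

Answer: 0 2 3 5 6 8 10

Derivation:
Bit 0: prefix='1' (no match yet)
Bit 1: prefix='10' -> emit 'j', reset
Bit 2: prefix='0' -> emit 'd', reset
Bit 3: prefix='1' (no match yet)
Bit 4: prefix='11' -> emit 'a', reset
Bit 5: prefix='0' -> emit 'd', reset
Bit 6: prefix='1' (no match yet)
Bit 7: prefix='10' -> emit 'j', reset
Bit 8: prefix='1' (no match yet)
Bit 9: prefix='10' -> emit 'j', reset
Bit 10: prefix='1' (no match yet)
Bit 11: prefix='11' -> emit 'a', reset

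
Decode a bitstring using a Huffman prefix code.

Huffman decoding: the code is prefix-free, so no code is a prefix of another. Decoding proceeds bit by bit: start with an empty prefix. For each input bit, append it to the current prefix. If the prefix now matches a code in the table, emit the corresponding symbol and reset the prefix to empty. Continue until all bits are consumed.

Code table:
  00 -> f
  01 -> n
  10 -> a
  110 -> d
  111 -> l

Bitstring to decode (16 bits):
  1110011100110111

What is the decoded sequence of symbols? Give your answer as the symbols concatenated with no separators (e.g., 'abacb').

Answer: lflfdl

Derivation:
Bit 0: prefix='1' (no match yet)
Bit 1: prefix='11' (no match yet)
Bit 2: prefix='111' -> emit 'l', reset
Bit 3: prefix='0' (no match yet)
Bit 4: prefix='00' -> emit 'f', reset
Bit 5: prefix='1' (no match yet)
Bit 6: prefix='11' (no match yet)
Bit 7: prefix='111' -> emit 'l', reset
Bit 8: prefix='0' (no match yet)
Bit 9: prefix='00' -> emit 'f', reset
Bit 10: prefix='1' (no match yet)
Bit 11: prefix='11' (no match yet)
Bit 12: prefix='110' -> emit 'd', reset
Bit 13: prefix='1' (no match yet)
Bit 14: prefix='11' (no match yet)
Bit 15: prefix='111' -> emit 'l', reset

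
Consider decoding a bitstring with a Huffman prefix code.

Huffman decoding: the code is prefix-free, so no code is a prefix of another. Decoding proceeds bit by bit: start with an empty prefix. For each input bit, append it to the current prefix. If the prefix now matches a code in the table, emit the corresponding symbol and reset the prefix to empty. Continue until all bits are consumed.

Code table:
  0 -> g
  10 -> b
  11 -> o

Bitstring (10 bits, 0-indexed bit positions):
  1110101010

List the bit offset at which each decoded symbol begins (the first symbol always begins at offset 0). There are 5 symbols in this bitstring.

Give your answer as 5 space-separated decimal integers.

Answer: 0 2 4 6 8

Derivation:
Bit 0: prefix='1' (no match yet)
Bit 1: prefix='11' -> emit 'o', reset
Bit 2: prefix='1' (no match yet)
Bit 3: prefix='10' -> emit 'b', reset
Bit 4: prefix='1' (no match yet)
Bit 5: prefix='10' -> emit 'b', reset
Bit 6: prefix='1' (no match yet)
Bit 7: prefix='10' -> emit 'b', reset
Bit 8: prefix='1' (no match yet)
Bit 9: prefix='10' -> emit 'b', reset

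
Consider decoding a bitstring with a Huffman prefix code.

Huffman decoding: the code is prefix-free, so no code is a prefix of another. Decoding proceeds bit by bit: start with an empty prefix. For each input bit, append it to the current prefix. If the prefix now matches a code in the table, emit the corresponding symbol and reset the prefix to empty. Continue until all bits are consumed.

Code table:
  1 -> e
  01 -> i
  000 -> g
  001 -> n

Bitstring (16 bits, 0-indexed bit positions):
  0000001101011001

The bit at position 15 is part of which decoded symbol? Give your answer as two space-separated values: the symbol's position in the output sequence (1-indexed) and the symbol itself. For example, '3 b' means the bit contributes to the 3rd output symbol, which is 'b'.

Bit 0: prefix='0' (no match yet)
Bit 1: prefix='00' (no match yet)
Bit 2: prefix='000' -> emit 'g', reset
Bit 3: prefix='0' (no match yet)
Bit 4: prefix='00' (no match yet)
Bit 5: prefix='000' -> emit 'g', reset
Bit 6: prefix='1' -> emit 'e', reset
Bit 7: prefix='1' -> emit 'e', reset
Bit 8: prefix='0' (no match yet)
Bit 9: prefix='01' -> emit 'i', reset
Bit 10: prefix='0' (no match yet)
Bit 11: prefix='01' -> emit 'i', reset
Bit 12: prefix='1' -> emit 'e', reset
Bit 13: prefix='0' (no match yet)
Bit 14: prefix='00' (no match yet)
Bit 15: prefix='001' -> emit 'n', reset

Answer: 8 n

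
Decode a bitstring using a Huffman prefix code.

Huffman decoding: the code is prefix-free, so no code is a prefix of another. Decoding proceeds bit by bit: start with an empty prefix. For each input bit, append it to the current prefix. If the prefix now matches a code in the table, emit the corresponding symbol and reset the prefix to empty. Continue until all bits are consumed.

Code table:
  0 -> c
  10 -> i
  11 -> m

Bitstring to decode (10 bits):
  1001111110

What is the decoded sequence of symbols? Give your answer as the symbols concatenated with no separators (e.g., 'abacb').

Answer: icmmmc

Derivation:
Bit 0: prefix='1' (no match yet)
Bit 1: prefix='10' -> emit 'i', reset
Bit 2: prefix='0' -> emit 'c', reset
Bit 3: prefix='1' (no match yet)
Bit 4: prefix='11' -> emit 'm', reset
Bit 5: prefix='1' (no match yet)
Bit 6: prefix='11' -> emit 'm', reset
Bit 7: prefix='1' (no match yet)
Bit 8: prefix='11' -> emit 'm', reset
Bit 9: prefix='0' -> emit 'c', reset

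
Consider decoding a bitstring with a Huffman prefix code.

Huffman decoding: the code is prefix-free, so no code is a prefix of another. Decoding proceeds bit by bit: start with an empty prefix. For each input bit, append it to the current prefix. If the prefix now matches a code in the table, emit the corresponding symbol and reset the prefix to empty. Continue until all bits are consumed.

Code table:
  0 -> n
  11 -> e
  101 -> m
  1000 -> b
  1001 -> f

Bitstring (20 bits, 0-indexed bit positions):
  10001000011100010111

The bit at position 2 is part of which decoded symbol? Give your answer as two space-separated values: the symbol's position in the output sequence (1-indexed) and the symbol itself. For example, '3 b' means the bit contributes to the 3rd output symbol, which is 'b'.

Bit 0: prefix='1' (no match yet)
Bit 1: prefix='10' (no match yet)
Bit 2: prefix='100' (no match yet)
Bit 3: prefix='1000' -> emit 'b', reset
Bit 4: prefix='1' (no match yet)
Bit 5: prefix='10' (no match yet)
Bit 6: prefix='100' (no match yet)

Answer: 1 b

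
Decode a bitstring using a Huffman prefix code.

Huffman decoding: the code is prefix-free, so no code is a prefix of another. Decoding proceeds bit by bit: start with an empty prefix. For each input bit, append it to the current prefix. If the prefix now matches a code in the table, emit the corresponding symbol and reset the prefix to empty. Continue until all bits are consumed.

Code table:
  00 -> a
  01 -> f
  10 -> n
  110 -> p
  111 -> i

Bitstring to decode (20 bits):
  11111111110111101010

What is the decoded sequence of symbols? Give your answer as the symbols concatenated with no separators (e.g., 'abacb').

Bit 0: prefix='1' (no match yet)
Bit 1: prefix='11' (no match yet)
Bit 2: prefix='111' -> emit 'i', reset
Bit 3: prefix='1' (no match yet)
Bit 4: prefix='11' (no match yet)
Bit 5: prefix='111' -> emit 'i', reset
Bit 6: prefix='1' (no match yet)
Bit 7: prefix='11' (no match yet)
Bit 8: prefix='111' -> emit 'i', reset
Bit 9: prefix='1' (no match yet)
Bit 10: prefix='10' -> emit 'n', reset
Bit 11: prefix='1' (no match yet)
Bit 12: prefix='11' (no match yet)
Bit 13: prefix='111' -> emit 'i', reset
Bit 14: prefix='1' (no match yet)
Bit 15: prefix='10' -> emit 'n', reset
Bit 16: prefix='1' (no match yet)
Bit 17: prefix='10' -> emit 'n', reset
Bit 18: prefix='1' (no match yet)
Bit 19: prefix='10' -> emit 'n', reset

Answer: iiininnn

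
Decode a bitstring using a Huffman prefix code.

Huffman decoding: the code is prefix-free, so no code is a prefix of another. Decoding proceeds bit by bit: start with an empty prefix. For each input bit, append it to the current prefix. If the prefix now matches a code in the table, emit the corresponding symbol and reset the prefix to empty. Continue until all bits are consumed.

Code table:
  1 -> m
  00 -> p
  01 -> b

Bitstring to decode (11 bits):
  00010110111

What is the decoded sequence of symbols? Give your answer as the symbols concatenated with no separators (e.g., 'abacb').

Bit 0: prefix='0' (no match yet)
Bit 1: prefix='00' -> emit 'p', reset
Bit 2: prefix='0' (no match yet)
Bit 3: prefix='01' -> emit 'b', reset
Bit 4: prefix='0' (no match yet)
Bit 5: prefix='01' -> emit 'b', reset
Bit 6: prefix='1' -> emit 'm', reset
Bit 7: prefix='0' (no match yet)
Bit 8: prefix='01' -> emit 'b', reset
Bit 9: prefix='1' -> emit 'm', reset
Bit 10: prefix='1' -> emit 'm', reset

Answer: pbbmbmm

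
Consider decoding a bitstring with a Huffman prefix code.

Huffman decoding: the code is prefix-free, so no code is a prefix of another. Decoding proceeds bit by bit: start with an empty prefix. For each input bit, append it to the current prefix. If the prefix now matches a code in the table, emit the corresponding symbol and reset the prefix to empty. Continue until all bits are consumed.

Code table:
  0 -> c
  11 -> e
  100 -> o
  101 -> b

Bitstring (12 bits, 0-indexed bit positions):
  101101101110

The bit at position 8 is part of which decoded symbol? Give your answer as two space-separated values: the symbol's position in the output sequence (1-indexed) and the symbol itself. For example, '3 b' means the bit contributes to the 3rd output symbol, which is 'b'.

Answer: 3 b

Derivation:
Bit 0: prefix='1' (no match yet)
Bit 1: prefix='10' (no match yet)
Bit 2: prefix='101' -> emit 'b', reset
Bit 3: prefix='1' (no match yet)
Bit 4: prefix='10' (no match yet)
Bit 5: prefix='101' -> emit 'b', reset
Bit 6: prefix='1' (no match yet)
Bit 7: prefix='10' (no match yet)
Bit 8: prefix='101' -> emit 'b', reset
Bit 9: prefix='1' (no match yet)
Bit 10: prefix='11' -> emit 'e', reset
Bit 11: prefix='0' -> emit 'c', reset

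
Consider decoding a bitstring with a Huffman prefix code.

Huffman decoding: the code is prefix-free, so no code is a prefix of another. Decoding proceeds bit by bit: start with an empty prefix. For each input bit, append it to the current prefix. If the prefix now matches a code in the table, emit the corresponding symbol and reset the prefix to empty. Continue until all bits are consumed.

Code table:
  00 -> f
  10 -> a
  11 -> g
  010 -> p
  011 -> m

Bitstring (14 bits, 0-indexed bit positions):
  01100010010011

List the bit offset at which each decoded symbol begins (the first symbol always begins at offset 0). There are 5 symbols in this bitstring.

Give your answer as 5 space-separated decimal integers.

Bit 0: prefix='0' (no match yet)
Bit 1: prefix='01' (no match yet)
Bit 2: prefix='011' -> emit 'm', reset
Bit 3: prefix='0' (no match yet)
Bit 4: prefix='00' -> emit 'f', reset
Bit 5: prefix='0' (no match yet)
Bit 6: prefix='01' (no match yet)
Bit 7: prefix='010' -> emit 'p', reset
Bit 8: prefix='0' (no match yet)
Bit 9: prefix='01' (no match yet)
Bit 10: prefix='010' -> emit 'p', reset
Bit 11: prefix='0' (no match yet)
Bit 12: prefix='01' (no match yet)
Bit 13: prefix='011' -> emit 'm', reset

Answer: 0 3 5 8 11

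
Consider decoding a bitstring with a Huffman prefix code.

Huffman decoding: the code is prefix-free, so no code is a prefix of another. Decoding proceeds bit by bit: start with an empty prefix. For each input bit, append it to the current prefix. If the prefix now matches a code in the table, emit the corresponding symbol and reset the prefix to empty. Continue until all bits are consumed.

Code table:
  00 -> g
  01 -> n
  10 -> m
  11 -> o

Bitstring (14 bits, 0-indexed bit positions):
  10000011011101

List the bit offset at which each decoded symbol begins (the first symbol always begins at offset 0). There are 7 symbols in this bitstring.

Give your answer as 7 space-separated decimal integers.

Bit 0: prefix='1' (no match yet)
Bit 1: prefix='10' -> emit 'm', reset
Bit 2: prefix='0' (no match yet)
Bit 3: prefix='00' -> emit 'g', reset
Bit 4: prefix='0' (no match yet)
Bit 5: prefix='00' -> emit 'g', reset
Bit 6: prefix='1' (no match yet)
Bit 7: prefix='11' -> emit 'o', reset
Bit 8: prefix='0' (no match yet)
Bit 9: prefix='01' -> emit 'n', reset
Bit 10: prefix='1' (no match yet)
Bit 11: prefix='11' -> emit 'o', reset
Bit 12: prefix='0' (no match yet)
Bit 13: prefix='01' -> emit 'n', reset

Answer: 0 2 4 6 8 10 12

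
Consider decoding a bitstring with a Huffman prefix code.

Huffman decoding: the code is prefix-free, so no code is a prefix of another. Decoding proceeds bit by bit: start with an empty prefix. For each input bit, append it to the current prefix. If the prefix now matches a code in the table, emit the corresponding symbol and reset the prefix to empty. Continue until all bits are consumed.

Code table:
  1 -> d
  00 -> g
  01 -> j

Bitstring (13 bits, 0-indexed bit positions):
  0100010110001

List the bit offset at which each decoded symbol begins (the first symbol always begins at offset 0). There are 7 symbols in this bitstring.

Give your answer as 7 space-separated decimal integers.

Answer: 0 2 4 6 8 9 11

Derivation:
Bit 0: prefix='0' (no match yet)
Bit 1: prefix='01' -> emit 'j', reset
Bit 2: prefix='0' (no match yet)
Bit 3: prefix='00' -> emit 'g', reset
Bit 4: prefix='0' (no match yet)
Bit 5: prefix='01' -> emit 'j', reset
Bit 6: prefix='0' (no match yet)
Bit 7: prefix='01' -> emit 'j', reset
Bit 8: prefix='1' -> emit 'd', reset
Bit 9: prefix='0' (no match yet)
Bit 10: prefix='00' -> emit 'g', reset
Bit 11: prefix='0' (no match yet)
Bit 12: prefix='01' -> emit 'j', reset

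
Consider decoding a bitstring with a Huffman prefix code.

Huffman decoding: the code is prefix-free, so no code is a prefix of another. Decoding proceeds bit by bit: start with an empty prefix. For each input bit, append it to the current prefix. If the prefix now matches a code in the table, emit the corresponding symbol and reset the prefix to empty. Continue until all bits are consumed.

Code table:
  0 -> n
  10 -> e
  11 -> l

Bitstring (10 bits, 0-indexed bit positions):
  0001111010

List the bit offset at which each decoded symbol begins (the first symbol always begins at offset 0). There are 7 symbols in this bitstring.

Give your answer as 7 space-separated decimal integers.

Bit 0: prefix='0' -> emit 'n', reset
Bit 1: prefix='0' -> emit 'n', reset
Bit 2: prefix='0' -> emit 'n', reset
Bit 3: prefix='1' (no match yet)
Bit 4: prefix='11' -> emit 'l', reset
Bit 5: prefix='1' (no match yet)
Bit 6: prefix='11' -> emit 'l', reset
Bit 7: prefix='0' -> emit 'n', reset
Bit 8: prefix='1' (no match yet)
Bit 9: prefix='10' -> emit 'e', reset

Answer: 0 1 2 3 5 7 8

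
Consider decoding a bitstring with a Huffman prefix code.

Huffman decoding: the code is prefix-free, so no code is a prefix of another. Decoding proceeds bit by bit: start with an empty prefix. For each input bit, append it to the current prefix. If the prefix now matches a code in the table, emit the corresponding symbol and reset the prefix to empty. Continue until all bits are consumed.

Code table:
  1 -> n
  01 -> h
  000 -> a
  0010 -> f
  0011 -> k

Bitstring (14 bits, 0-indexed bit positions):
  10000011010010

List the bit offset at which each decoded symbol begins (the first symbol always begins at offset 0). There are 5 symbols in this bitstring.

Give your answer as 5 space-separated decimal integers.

Bit 0: prefix='1' -> emit 'n', reset
Bit 1: prefix='0' (no match yet)
Bit 2: prefix='00' (no match yet)
Bit 3: prefix='000' -> emit 'a', reset
Bit 4: prefix='0' (no match yet)
Bit 5: prefix='00' (no match yet)
Bit 6: prefix='001' (no match yet)
Bit 7: prefix='0011' -> emit 'k', reset
Bit 8: prefix='0' (no match yet)
Bit 9: prefix='01' -> emit 'h', reset
Bit 10: prefix='0' (no match yet)
Bit 11: prefix='00' (no match yet)
Bit 12: prefix='001' (no match yet)
Bit 13: prefix='0010' -> emit 'f', reset

Answer: 0 1 4 8 10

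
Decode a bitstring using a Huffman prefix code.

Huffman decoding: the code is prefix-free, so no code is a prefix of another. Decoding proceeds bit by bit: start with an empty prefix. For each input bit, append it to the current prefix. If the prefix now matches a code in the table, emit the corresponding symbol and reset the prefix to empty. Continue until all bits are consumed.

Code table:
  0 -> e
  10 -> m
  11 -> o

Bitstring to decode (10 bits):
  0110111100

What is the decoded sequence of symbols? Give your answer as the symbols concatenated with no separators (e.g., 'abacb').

Bit 0: prefix='0' -> emit 'e', reset
Bit 1: prefix='1' (no match yet)
Bit 2: prefix='11' -> emit 'o', reset
Bit 3: prefix='0' -> emit 'e', reset
Bit 4: prefix='1' (no match yet)
Bit 5: prefix='11' -> emit 'o', reset
Bit 6: prefix='1' (no match yet)
Bit 7: prefix='11' -> emit 'o', reset
Bit 8: prefix='0' -> emit 'e', reset
Bit 9: prefix='0' -> emit 'e', reset

Answer: eoeooee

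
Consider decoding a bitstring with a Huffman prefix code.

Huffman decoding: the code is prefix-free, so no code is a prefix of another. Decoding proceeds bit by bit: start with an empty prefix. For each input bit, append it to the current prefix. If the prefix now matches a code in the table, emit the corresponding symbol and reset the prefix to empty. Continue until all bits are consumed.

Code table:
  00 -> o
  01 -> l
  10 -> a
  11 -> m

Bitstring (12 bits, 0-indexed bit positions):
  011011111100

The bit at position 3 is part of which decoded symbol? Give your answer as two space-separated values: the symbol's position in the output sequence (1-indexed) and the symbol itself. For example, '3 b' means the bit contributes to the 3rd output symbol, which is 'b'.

Answer: 2 a

Derivation:
Bit 0: prefix='0' (no match yet)
Bit 1: prefix='01' -> emit 'l', reset
Bit 2: prefix='1' (no match yet)
Bit 3: prefix='10' -> emit 'a', reset
Bit 4: prefix='1' (no match yet)
Bit 5: prefix='11' -> emit 'm', reset
Bit 6: prefix='1' (no match yet)
Bit 7: prefix='11' -> emit 'm', reset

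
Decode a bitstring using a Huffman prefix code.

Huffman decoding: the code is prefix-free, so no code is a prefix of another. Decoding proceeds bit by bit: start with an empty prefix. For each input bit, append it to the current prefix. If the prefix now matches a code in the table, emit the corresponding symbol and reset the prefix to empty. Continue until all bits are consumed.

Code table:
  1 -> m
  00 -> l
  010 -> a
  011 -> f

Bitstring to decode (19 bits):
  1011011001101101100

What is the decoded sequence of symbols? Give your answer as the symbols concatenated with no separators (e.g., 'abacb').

Bit 0: prefix='1' -> emit 'm', reset
Bit 1: prefix='0' (no match yet)
Bit 2: prefix='01' (no match yet)
Bit 3: prefix='011' -> emit 'f', reset
Bit 4: prefix='0' (no match yet)
Bit 5: prefix='01' (no match yet)
Bit 6: prefix='011' -> emit 'f', reset
Bit 7: prefix='0' (no match yet)
Bit 8: prefix='00' -> emit 'l', reset
Bit 9: prefix='1' -> emit 'm', reset
Bit 10: prefix='1' -> emit 'm', reset
Bit 11: prefix='0' (no match yet)
Bit 12: prefix='01' (no match yet)
Bit 13: prefix='011' -> emit 'f', reset
Bit 14: prefix='0' (no match yet)
Bit 15: prefix='01' (no match yet)
Bit 16: prefix='011' -> emit 'f', reset
Bit 17: prefix='0' (no match yet)
Bit 18: prefix='00' -> emit 'l', reset

Answer: mfflmmffl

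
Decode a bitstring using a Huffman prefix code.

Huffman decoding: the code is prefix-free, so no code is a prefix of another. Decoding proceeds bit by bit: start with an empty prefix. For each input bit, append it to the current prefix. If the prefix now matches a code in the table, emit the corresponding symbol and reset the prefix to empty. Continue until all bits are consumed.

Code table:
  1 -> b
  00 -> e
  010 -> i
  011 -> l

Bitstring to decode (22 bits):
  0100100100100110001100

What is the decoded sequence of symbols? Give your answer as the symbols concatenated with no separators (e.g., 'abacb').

Bit 0: prefix='0' (no match yet)
Bit 1: prefix='01' (no match yet)
Bit 2: prefix='010' -> emit 'i', reset
Bit 3: prefix='0' (no match yet)
Bit 4: prefix='01' (no match yet)
Bit 5: prefix='010' -> emit 'i', reset
Bit 6: prefix='0' (no match yet)
Bit 7: prefix='01' (no match yet)
Bit 8: prefix='010' -> emit 'i', reset
Bit 9: prefix='0' (no match yet)
Bit 10: prefix='01' (no match yet)
Bit 11: prefix='010' -> emit 'i', reset
Bit 12: prefix='0' (no match yet)
Bit 13: prefix='01' (no match yet)
Bit 14: prefix='011' -> emit 'l', reset
Bit 15: prefix='0' (no match yet)
Bit 16: prefix='00' -> emit 'e', reset
Bit 17: prefix='0' (no match yet)
Bit 18: prefix='01' (no match yet)
Bit 19: prefix='011' -> emit 'l', reset
Bit 20: prefix='0' (no match yet)
Bit 21: prefix='00' -> emit 'e', reset

Answer: iiiilele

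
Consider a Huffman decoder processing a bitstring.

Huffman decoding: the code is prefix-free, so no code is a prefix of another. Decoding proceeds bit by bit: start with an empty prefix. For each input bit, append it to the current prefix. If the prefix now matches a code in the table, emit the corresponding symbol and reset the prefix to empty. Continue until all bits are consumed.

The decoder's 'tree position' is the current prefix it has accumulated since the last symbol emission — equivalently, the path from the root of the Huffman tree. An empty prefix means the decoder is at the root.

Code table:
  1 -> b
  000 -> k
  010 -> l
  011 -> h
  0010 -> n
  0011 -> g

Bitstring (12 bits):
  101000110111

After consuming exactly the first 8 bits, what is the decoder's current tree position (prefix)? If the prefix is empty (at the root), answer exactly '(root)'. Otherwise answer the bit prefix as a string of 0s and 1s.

Answer: (root)

Derivation:
Bit 0: prefix='1' -> emit 'b', reset
Bit 1: prefix='0' (no match yet)
Bit 2: prefix='01' (no match yet)
Bit 3: prefix='010' -> emit 'l', reset
Bit 4: prefix='0' (no match yet)
Bit 5: prefix='00' (no match yet)
Bit 6: prefix='001' (no match yet)
Bit 7: prefix='0011' -> emit 'g', reset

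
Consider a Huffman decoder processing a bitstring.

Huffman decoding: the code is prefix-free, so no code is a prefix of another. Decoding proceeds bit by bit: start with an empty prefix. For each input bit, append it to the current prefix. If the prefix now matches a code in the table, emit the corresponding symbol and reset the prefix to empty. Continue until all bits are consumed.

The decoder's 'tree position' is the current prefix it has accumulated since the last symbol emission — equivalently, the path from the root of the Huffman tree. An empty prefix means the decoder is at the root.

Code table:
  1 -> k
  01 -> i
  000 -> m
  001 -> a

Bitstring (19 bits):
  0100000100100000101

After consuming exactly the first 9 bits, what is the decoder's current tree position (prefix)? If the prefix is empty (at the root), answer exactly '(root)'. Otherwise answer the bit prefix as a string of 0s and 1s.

Answer: 0

Derivation:
Bit 0: prefix='0' (no match yet)
Bit 1: prefix='01' -> emit 'i', reset
Bit 2: prefix='0' (no match yet)
Bit 3: prefix='00' (no match yet)
Bit 4: prefix='000' -> emit 'm', reset
Bit 5: prefix='0' (no match yet)
Bit 6: prefix='00' (no match yet)
Bit 7: prefix='001' -> emit 'a', reset
Bit 8: prefix='0' (no match yet)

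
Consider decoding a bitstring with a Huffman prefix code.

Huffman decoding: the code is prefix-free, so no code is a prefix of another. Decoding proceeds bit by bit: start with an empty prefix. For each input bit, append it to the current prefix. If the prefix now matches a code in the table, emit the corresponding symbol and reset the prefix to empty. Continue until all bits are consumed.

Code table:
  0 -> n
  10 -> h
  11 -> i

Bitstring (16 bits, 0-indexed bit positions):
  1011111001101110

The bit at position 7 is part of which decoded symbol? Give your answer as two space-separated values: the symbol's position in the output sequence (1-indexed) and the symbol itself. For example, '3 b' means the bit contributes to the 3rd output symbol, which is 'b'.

Bit 0: prefix='1' (no match yet)
Bit 1: prefix='10' -> emit 'h', reset
Bit 2: prefix='1' (no match yet)
Bit 3: prefix='11' -> emit 'i', reset
Bit 4: prefix='1' (no match yet)
Bit 5: prefix='11' -> emit 'i', reset
Bit 6: prefix='1' (no match yet)
Bit 7: prefix='10' -> emit 'h', reset
Bit 8: prefix='0' -> emit 'n', reset
Bit 9: prefix='1' (no match yet)
Bit 10: prefix='11' -> emit 'i', reset
Bit 11: prefix='0' -> emit 'n', reset

Answer: 4 h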